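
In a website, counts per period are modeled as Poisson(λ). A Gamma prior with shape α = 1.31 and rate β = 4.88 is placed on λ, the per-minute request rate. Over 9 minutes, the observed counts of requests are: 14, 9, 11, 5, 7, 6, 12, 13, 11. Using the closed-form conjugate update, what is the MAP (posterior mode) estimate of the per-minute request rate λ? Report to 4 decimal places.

6.3624

With a Gamma(shape α, rate β) prior, the Poisson likelihood is conjugate: the posterior is Gamma(α + ΣXᵢ, β + n).
Sum of counts S = 88 over n = 9 minutes.
Posterior: Gamma(α+S, β+n) = Gamma(1.31+88, 4.88+9) = Gamma(89.31, 13.88).
Mode of Gamma(α,β) for α≥1 is (α−1)/β = 88.31/13.88 = 6.3624.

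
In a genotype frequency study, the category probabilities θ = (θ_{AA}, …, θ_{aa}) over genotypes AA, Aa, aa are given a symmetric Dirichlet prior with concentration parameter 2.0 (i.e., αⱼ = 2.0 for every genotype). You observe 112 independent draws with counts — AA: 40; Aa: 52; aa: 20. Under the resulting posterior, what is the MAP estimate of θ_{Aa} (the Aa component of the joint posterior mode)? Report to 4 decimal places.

The Dirichlet prior is conjugate to the Multinomial likelihood: each posterior αⱼ = prior αⱼ + observed count nⱼ.
Posterior concentration: (42.0, 54.0, 22.0), total = 118.0.
Joint mode component: (α_{Aa}−1)/(Σα−K) = 53.0/115.0 = 0.4609.

0.4609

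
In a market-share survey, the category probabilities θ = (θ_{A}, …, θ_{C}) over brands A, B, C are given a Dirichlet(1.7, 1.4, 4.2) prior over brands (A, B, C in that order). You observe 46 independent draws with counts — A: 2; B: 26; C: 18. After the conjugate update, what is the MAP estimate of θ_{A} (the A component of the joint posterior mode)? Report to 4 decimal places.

0.0537

The Dirichlet prior is conjugate to the Multinomial likelihood: each posterior αⱼ = prior αⱼ + observed count nⱼ.
Posterior concentration: (3.7, 27.4, 22.2), total = 53.3.
Joint mode component: (α_{A}−1)/(Σα−K) = 2.7/50.3 = 0.0537.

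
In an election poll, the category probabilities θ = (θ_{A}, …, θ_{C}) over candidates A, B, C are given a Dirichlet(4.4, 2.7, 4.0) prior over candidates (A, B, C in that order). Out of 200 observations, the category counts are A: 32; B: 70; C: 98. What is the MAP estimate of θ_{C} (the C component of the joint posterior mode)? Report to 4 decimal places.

The Dirichlet prior is conjugate to the Multinomial likelihood: each posterior αⱼ = prior αⱼ + observed count nⱼ.
Posterior concentration: (36.4, 72.7, 102.0), total = 211.1.
Joint mode component: (α_{C}−1)/(Σα−K) = 101.0/208.1 = 0.4853.

0.4853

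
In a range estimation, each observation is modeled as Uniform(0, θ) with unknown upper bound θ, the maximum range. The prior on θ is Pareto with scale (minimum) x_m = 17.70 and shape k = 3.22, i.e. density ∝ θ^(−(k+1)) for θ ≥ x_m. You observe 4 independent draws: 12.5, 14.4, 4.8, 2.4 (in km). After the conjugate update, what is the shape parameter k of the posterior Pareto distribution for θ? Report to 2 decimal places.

7.22

A Pareto(scale x_m, shape k) prior on the upper bound θ of Uniform(0, θ) is conjugate: posterior is Pareto(max(x_m, max xᵢ), k + n).
Sample maximum = 14.4; prior scale x_m = 17.70 → posterior scale = max = 17.70.
Posterior shape = 3.22 + 4 = 7.22.
Posterior shape k = 7.22.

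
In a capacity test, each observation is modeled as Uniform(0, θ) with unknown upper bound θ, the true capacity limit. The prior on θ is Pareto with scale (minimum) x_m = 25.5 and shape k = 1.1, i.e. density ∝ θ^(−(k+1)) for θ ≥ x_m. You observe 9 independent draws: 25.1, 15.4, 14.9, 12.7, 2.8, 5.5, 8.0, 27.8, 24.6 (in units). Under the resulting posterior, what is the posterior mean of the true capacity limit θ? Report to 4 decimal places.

30.8549

A Pareto(scale x_m, shape k) prior on the upper bound θ of Uniform(0, θ) is conjugate: posterior is Pareto(max(x_m, max xᵢ), k + n).
Sample maximum = 27.8; prior scale x_m = 25.5 → posterior scale = max = 27.8.
Posterior shape = 1.1 + 9 = 10.1.
E[θ|data] = k·x_m/(k−1) = 10.1·27.8/9.1 = 30.8549.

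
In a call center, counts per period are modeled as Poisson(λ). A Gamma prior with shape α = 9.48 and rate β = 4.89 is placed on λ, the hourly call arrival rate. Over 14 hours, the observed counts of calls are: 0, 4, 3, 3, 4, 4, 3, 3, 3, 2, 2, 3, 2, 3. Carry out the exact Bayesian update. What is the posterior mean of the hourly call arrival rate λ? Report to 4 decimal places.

2.5664

With a Gamma(shape α, rate β) prior, the Poisson likelihood is conjugate: the posterior is Gamma(α + ΣXᵢ, β + n).
Sum of counts S = 39 over n = 14 hours.
Posterior: Gamma(α+S, β+n) = Gamma(9.48+39, 4.89+14) = Gamma(48.48, 18.89).
Posterior mean = α/β = 48.48/18.89 = 2.5664.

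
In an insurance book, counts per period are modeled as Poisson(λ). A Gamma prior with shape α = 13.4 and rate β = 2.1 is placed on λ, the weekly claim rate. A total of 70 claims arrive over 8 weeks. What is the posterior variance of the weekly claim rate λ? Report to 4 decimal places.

0.8176

With a Gamma(shape α, rate β) prior, the Poisson likelihood is conjugate: the posterior is Gamma(α + ΣXᵢ, β + n).
Posterior: Gamma(α+S, β+n) = Gamma(13.4+70, 2.1+8) = Gamma(83.4, 10.1).
Var = α/β² = 83.4/10.1² = 0.8176.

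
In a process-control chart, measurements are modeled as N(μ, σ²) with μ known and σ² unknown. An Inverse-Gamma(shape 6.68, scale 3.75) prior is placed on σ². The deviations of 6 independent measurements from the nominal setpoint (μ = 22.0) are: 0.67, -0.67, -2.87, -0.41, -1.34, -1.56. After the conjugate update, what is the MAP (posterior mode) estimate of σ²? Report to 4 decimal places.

With known mean μ and an Inverse-Gamma(α, β) prior on σ², the Normal likelihood is conjugate: posterior is Inv-Gamma(α + n/2, β + Σ(xᵢ−μ)²/2).
Σ(xᵢ−μ)² = (0.67)² + (-0.67)² + (-2.87)² + (-0.41)² + (-1.34)² + (-1.56)² = 13.5320.
Posterior: Inv-Gamma(6.68 + 6/2, 3.75 + 13.5320/2) = Inv-Gamma(9.68, 10.51600).
Mode = β/(α+1) = 10.51600/10.68 = 0.9846.

0.9846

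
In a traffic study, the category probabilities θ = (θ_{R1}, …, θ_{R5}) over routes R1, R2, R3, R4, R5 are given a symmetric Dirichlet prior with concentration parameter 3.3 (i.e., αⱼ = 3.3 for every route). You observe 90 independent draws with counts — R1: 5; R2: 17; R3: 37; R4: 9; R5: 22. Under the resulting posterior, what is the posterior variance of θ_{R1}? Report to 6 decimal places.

The Dirichlet prior is conjugate to the Multinomial likelihood: each posterior αⱼ = prior αⱼ + observed count nⱼ.
Posterior concentration: (8.3, 20.3, 40.3, 12.3, 25.3), total = 106.5.
Var[θ_j] = α_j(Σα−α_j)/((Σα)²(Σα+1)) = 8.3·98.2/(106.5²·107.5) = 0.000668.

0.000668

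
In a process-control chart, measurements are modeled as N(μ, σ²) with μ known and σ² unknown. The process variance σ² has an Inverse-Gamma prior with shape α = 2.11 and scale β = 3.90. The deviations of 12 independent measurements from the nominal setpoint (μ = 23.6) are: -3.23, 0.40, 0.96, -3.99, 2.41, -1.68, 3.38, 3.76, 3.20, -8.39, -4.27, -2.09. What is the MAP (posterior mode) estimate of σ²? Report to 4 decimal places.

9.4764

With known mean μ and an Inverse-Gamma(α, β) prior on σ², the Normal likelihood is conjugate: posterior is Inv-Gamma(α + n/2, β + Σ(xᵢ−μ)²/2).
Σ(xᵢ−μ)² = (-3.23)² + (0.40)² + (0.96)² + (-3.99)² + (2.41)² + (-1.68)² + (3.38)² + (3.76)² + (3.20)² + (-8.39)² + (-4.27)² + (-2.09)² = 164.8602.
Posterior: Inv-Gamma(2.11 + 12/2, 3.90 + 164.8602/2) = Inv-Gamma(8.11, 86.33010).
Mode = β/(α+1) = 86.33010/9.11 = 9.4764.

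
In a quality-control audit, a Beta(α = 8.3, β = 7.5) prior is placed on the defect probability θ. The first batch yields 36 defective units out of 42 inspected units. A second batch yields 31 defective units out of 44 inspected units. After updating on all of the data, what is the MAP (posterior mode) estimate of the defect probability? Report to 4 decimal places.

The Beta prior is conjugate to a Binomial/Bernoulli likelihood; the update adds successes to α and failures to β.
After batch 1: Beta(8.3+36, 7.5+6) = Beta(44.3, 13.5).
After batch 2: Beta(44.3+31, 13.5+13) = Beta(75.3, 26.5).
Mode of Beta(a,b) for a,b>1 is (a−1)/(a+b−2) = 74.3/99.8 = 0.7445.

0.7445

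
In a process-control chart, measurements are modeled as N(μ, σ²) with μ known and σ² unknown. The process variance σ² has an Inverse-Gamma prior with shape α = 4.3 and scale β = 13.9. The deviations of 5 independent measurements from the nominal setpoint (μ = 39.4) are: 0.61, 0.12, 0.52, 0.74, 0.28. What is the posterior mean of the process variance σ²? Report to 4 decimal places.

With known mean μ and an Inverse-Gamma(α, β) prior on σ², the Normal likelihood is conjugate: posterior is Inv-Gamma(α + n/2, β + Σ(xᵢ−μ)²/2).
Σ(xᵢ−μ)² = (0.61)² + (0.12)² + (0.52)² + (0.74)² + (0.28)² = 1.2829.
Posterior: Inv-Gamma(4.3 + 5/2, 13.9 + 1.2829/2) = Inv-Gamma(6.80, 14.54145).
E[σ²|data] = β/(α−1) = 14.54145/5.80 = 2.5071.

2.5071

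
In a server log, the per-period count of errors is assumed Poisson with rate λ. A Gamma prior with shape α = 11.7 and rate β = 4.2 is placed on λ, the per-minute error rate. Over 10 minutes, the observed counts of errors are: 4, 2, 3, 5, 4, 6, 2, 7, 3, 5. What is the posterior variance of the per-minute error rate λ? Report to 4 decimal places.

With a Gamma(shape α, rate β) prior, the Poisson likelihood is conjugate: the posterior is Gamma(α + ΣXᵢ, β + n).
Sum of counts S = 41 over n = 10 minutes.
Posterior: Gamma(α+S, β+n) = Gamma(11.7+41, 4.2+10) = Gamma(52.7, 14.2).
Var = α/β² = 52.7/14.2² = 0.2614.

0.2614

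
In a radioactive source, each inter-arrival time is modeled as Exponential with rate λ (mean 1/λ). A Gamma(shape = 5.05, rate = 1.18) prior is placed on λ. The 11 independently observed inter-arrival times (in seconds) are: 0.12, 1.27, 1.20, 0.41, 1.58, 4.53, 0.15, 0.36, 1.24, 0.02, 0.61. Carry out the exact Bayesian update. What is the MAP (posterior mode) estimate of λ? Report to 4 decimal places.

With a Gamma(shape α, rate β) prior on the exponential rate λ, the posterior after n observations with total T = Σxᵢ is Gamma(α+n, β+T).
Sum of observations T = 11.49 seconds; n = 11.
Posterior: Gamma(5.05+11, 1.18+11.49) = Gamma(16.05, 12.67).
Mode = (α−1)/β = 1.1878.

1.1878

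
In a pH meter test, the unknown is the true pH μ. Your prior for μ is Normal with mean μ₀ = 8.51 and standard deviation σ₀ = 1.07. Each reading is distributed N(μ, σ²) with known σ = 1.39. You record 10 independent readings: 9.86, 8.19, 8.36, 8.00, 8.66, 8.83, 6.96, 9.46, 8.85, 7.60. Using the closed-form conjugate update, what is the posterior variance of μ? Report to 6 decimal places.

For Normal data with known variance σ², a Normal(μ₀, σ₀²) prior on μ is conjugate. Posterior precision = 1/σ₀² + n/σ²; posterior mean is the precision-weighted average of μ₀ and x̄.
σ₀² = 1.07² = 1.1449, σ² = 1.39² = 1.9321; σ² + n·σ₀² = 1.9321 + 10·1.1449 = 13.3811.
Posterior precision = 1/σ₀² + n/σ² = 1/1.1449 + 10/1.9321 = (σ² + n·σ₀²)/(σ₀²σ²) = 13.3811/(1.1449·1.9321); posterior variance σₙ² = σ₀²σ²/(σ² + n·σ₀²) = 1.1449·1.9321/13.3811 = 0.165312.

0.165312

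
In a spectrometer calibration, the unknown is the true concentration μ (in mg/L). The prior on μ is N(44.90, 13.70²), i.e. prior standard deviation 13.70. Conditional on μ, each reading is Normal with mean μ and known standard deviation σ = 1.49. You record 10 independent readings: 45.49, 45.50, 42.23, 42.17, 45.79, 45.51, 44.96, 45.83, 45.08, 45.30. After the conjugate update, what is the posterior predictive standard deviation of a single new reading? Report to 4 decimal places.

1.5626

For Normal data with known variance σ², a Normal(μ₀, σ₀²) prior on μ is conjugate. Posterior precision = 1/σ₀² + n/σ²; posterior mean is the precision-weighted average of μ₀ and x̄.
σ₀² = 13.70² = 187.69, σ² = 1.49² = 2.2201; σ² + n·σ₀² = 2.2201 + 10·187.69 = 1879.1201.
Posterior precision = 1/σ₀² + n/σ² = 1/187.69 + 10/2.2201 = (σ² + n·σ₀²)/(σ₀²σ²) = 1879.1201/(187.69·2.2201); posterior variance σₙ² = σ₀²σ²/(σ² + n·σ₀²) = 187.69·2.2201/1879.1201 = 0.221748.
Predictive variance for one new observation = σₙ² + σ² = 187.69·2.2201/1879.1201 + 2.2201 = σ²·(σ₀² + 1879.1201)/1879.1201 = 2.2201·2066.8101/1879.1201 = 2.441848; SD = √(2.2201·2066.8101/1879.1201) = 1.5626.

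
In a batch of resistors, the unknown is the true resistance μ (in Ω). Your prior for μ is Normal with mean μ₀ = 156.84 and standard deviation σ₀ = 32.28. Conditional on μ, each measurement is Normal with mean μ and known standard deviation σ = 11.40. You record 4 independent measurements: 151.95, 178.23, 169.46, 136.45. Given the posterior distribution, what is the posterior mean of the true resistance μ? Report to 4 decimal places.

For Normal data with known variance σ², a Normal(μ₀, σ₀²) prior on μ is conjugate. Posterior precision = 1/σ₀² + n/σ²; posterior mean is the precision-weighted average of μ₀ and x̄.
Σxᵢ = 151.95 + 178.23 + 169.46 + 136.45 = 636.09, so n·x̄ = 636.09.
σ₀² = 32.28² = 1041.9984, σ² = 11.40² = 129.96; σ² + n·σ₀² = 129.96 + 4·1041.9984 = 4297.9536.
Posterior mean = (μ₀/σ₀² + n·x̄/σ²)/(1/σ₀² + n/σ²) = (σ²·μ₀ + σ₀²·n·x̄)/(σ² + n·σ₀²) = (129.96·156.84 + 1041.9984·636.09)/4297.9536 = 683187.688656/4297.9536 = 158.9565.

158.9565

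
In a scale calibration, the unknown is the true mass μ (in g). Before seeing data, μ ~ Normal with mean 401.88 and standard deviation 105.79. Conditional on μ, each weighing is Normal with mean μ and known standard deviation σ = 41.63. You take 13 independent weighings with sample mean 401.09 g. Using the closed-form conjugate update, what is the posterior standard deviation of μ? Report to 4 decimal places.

For Normal data with known variance σ², a Normal(μ₀, σ₀²) prior on μ is conjugate. Posterior precision = 1/σ₀² + n/σ²; posterior mean is the precision-weighted average of μ₀ and x̄.
σ₀² = 105.79² = 11191.5241, σ² = 41.63² = 1733.0569; σ² + n·σ₀² = 1733.0569 + 13·11191.5241 = 147222.8702.
Posterior precision = 1/σ₀² + n/σ² = 1/11191.5241 + 13/1733.0569 = (σ² + n·σ₀²)/(σ₀²σ²) = 147222.8702/(11191.5241·1733.0569); posterior variance σₙ² = σ₀²σ²/(σ² + n·σ₀²) = 11191.5241·1733.0569/147222.8702 = 131.742765.
Posterior SD = √σₙ² = √(11191.5241·1733.0569/147222.8702) = 11.4779.

11.4779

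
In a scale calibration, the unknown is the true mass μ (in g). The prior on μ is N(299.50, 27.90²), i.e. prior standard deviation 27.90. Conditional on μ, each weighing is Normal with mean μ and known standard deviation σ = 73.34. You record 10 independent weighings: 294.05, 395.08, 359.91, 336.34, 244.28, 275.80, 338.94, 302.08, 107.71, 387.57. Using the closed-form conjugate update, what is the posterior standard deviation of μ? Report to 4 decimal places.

17.8349

For Normal data with known variance σ², a Normal(μ₀, σ₀²) prior on μ is conjugate. Posterior precision = 1/σ₀² + n/σ²; posterior mean is the precision-weighted average of μ₀ and x̄.
σ₀² = 27.90² = 778.41, σ² = 73.34² = 5378.7556; σ² + n·σ₀² = 5378.7556 + 10·778.41 = 13162.8556.
Posterior precision = 1/σ₀² + n/σ² = 1/778.41 + 10/5378.7556 = (σ² + n·σ₀²)/(σ₀²σ²) = 13162.8556/(778.41·5378.7556); posterior variance σₙ² = σ₀²σ²/(σ² + n·σ₀²) = 778.41·5378.7556/13162.8556 = 318.082738.
Posterior SD = √σₙ² = √(778.41·5378.7556/13162.8556) = 17.8349.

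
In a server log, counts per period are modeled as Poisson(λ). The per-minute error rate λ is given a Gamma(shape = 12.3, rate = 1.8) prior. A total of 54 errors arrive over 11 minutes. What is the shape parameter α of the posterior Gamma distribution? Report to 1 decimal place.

66.3

With a Gamma(shape α, rate β) prior, the Poisson likelihood is conjugate: the posterior is Gamma(α + ΣXᵢ, β + n).
Posterior: Gamma(α+S, β+n) = Gamma(12.3+54, 1.8+11) = Gamma(66.3, 12.8).
Posterior α = 66.3.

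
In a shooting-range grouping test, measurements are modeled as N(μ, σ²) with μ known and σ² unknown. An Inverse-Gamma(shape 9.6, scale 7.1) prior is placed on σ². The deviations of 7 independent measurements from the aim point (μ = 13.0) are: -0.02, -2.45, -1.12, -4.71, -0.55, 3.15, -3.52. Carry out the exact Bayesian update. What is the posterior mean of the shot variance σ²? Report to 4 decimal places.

2.7379

With known mean μ and an Inverse-Gamma(α, β) prior on σ², the Normal likelihood is conjugate: posterior is Inv-Gamma(α + n/2, β + Σ(xᵢ−μ)²/2).
Σ(xᵢ−μ)² = (-0.02)² + (-2.45)² + (-1.12)² + (-4.71)² + (-0.55)² + (3.15)² + (-3.52)² = 52.0568.
Posterior: Inv-Gamma(9.6 + 7/2, 7.1 + 52.0568/2) = Inv-Gamma(13.10, 33.12840).
E[σ²|data] = β/(α−1) = 33.12840/12.10 = 2.7379.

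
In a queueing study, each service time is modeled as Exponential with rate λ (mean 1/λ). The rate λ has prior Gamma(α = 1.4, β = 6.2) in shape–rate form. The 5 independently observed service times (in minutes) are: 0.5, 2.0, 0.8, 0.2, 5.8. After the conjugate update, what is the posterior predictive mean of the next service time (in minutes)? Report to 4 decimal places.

With a Gamma(shape α, rate β) prior on the exponential rate λ, the posterior after n observations with total T = Σxᵢ is Gamma(α+n, β+T).
Sum of observations T = 9.3 minutes; n = 5.
Posterior: Gamma(1.4+5, 6.2+9.3) = Gamma(6.4, 15.5).
The predictive distribution for the next observation is Lomax; its mean is β/(α−1) = 15.5/5.4 = 2.8704.

2.8704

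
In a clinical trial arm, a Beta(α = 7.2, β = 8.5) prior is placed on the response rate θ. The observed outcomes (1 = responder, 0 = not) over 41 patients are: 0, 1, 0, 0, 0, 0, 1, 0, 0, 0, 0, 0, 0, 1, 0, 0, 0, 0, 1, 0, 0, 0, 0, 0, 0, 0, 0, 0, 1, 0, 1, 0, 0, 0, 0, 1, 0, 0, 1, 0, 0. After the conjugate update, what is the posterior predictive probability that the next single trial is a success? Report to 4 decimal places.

The Beta prior is conjugate to a Binomial/Bernoulli likelihood; the update adds successes to α and failures to β.
Posterior: Beta(α+k, β+n−k) = Beta(7.2+8, 8.5+33) = Beta(15.2, 41.5).
For a single future Bernoulli trial, P(success | data) = α/(α+β) = 0.2681.

0.2681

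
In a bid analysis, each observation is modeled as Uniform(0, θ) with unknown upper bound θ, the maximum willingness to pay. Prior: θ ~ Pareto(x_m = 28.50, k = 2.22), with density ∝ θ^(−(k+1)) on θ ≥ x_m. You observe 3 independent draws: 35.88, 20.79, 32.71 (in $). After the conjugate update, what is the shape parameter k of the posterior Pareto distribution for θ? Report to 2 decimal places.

A Pareto(scale x_m, shape k) prior on the upper bound θ of Uniform(0, θ) is conjugate: posterior is Pareto(max(x_m, max xᵢ), k + n).
Sample maximum = 35.88; prior scale x_m = 28.50 → posterior scale = max = 35.88.
Posterior shape = 2.22 + 3 = 5.22.
Posterior shape k = 5.22.

5.22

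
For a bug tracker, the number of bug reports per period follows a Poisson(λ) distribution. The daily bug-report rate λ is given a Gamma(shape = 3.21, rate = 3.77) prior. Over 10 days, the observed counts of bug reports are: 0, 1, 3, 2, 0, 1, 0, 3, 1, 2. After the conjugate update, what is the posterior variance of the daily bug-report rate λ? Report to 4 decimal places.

0.0855

With a Gamma(shape α, rate β) prior, the Poisson likelihood is conjugate: the posterior is Gamma(α + ΣXᵢ, β + n).
Sum of counts S = 13 over n = 10 days.
Posterior: Gamma(α+S, β+n) = Gamma(3.21+13, 3.77+10) = Gamma(16.21, 13.77).
Var = α/β² = 16.21/13.77² = 0.0855.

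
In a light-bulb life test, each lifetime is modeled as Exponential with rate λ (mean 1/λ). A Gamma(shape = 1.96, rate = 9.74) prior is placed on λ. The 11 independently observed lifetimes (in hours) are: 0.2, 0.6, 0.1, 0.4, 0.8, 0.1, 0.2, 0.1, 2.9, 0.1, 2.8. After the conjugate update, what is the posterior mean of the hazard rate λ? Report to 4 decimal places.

With a Gamma(shape α, rate β) prior on the exponential rate λ, the posterior after n observations with total T = Σxᵢ is Gamma(α+n, β+T).
Sum of observations T = 8.3 hours; n = 11.
Posterior: Gamma(1.96+11, 9.74+8.3) = Gamma(12.96, 18.04).
Posterior mean of λ = α/β = 12.96/18.04 = 0.7184.

0.7184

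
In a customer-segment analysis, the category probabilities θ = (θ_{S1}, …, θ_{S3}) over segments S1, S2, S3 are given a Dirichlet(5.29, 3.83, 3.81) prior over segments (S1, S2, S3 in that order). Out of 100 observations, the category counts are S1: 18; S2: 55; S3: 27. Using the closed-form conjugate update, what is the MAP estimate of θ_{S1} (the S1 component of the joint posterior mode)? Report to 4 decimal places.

The Dirichlet prior is conjugate to the Multinomial likelihood: each posterior αⱼ = prior αⱼ + observed count nⱼ.
Posterior concentration: (23.29, 58.83, 30.81), total = 112.93.
Joint mode component: (α_{S1}−1)/(Σα−K) = 22.29/109.93 = 0.2028.

0.2028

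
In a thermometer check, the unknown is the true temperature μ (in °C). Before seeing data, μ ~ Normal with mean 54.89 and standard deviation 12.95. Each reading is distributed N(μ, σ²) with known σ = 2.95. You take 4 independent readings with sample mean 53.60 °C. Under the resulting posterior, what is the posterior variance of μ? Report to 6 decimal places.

2.147762

For Normal data with known variance σ², a Normal(μ₀, σ₀²) prior on μ is conjugate. Posterior precision = 1/σ₀² + n/σ²; posterior mean is the precision-weighted average of μ₀ and x̄.
σ₀² = 12.95² = 167.7025, σ² = 2.95² = 8.7025; σ² + n·σ₀² = 8.7025 + 4·167.7025 = 679.5125.
Posterior precision = 1/σ₀² + n/σ² = 1/167.7025 + 4/8.7025 = (σ² + n·σ₀²)/(σ₀²σ²) = 679.5125/(167.7025·8.7025); posterior variance σₙ² = σ₀²σ²/(σ² + n·σ₀²) = 167.7025·8.7025/679.5125 = 2.147762.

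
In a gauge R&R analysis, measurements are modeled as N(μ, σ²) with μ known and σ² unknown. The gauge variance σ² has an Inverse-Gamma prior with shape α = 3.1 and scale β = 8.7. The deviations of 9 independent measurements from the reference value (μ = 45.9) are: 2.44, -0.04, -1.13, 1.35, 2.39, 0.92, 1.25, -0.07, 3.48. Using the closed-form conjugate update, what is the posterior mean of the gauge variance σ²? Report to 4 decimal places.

With known mean μ and an Inverse-Gamma(α, β) prior on σ², the Normal likelihood is conjugate: posterior is Inv-Gamma(α + n/2, β + Σ(xᵢ−μ)²/2).
Σ(xᵢ−μ)² = (2.44)² + (-0.04)² + (-1.13)² + (1.35)² + (2.39)² + (0.92)² + (1.25)² + (-0.07)² + (3.48)² = 29.2909.
Posterior: Inv-Gamma(3.1 + 9/2, 8.7 + 29.2909/2) = Inv-Gamma(7.60, 23.34545).
E[σ²|data] = β/(α−1) = 23.34545/6.60 = 3.5372.

3.5372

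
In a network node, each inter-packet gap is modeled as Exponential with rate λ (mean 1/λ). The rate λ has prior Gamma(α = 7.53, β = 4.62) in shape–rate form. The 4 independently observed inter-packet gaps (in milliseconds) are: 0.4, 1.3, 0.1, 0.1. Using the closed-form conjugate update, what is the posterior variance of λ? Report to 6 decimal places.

0.271228

With a Gamma(shape α, rate β) prior on the exponential rate λ, the posterior after n observations with total T = Σxᵢ is Gamma(α+n, β+T).
Sum of observations T = 1.9 milliseconds; n = 4.
Posterior: Gamma(7.53+4, 4.62+1.9) = Gamma(11.53, 6.52).
Var = α/β² = 0.271228.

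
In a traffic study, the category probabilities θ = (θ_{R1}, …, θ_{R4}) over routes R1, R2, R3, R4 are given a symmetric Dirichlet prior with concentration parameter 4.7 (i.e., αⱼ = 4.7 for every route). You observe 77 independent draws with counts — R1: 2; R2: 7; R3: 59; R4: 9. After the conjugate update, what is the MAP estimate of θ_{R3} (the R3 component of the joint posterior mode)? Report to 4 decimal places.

The Dirichlet prior is conjugate to the Multinomial likelihood: each posterior αⱼ = prior αⱼ + observed count nⱼ.
Posterior concentration: (6.7, 11.7, 63.7, 13.7), total = 95.8.
Joint mode component: (α_{R3}−1)/(Σα−K) = 62.7/91.8 = 0.6830.

0.6830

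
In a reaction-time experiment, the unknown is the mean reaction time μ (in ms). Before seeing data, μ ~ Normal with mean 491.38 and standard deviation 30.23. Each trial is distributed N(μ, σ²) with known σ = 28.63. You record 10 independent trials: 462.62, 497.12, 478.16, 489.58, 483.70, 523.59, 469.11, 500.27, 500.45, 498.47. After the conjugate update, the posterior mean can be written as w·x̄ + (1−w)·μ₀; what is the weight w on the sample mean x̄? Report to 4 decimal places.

For Normal data with known variance σ², a Normal(μ₀, σ₀²) prior on μ is conjugate. Posterior precision = 1/σ₀² + n/σ²; posterior mean is the precision-weighted average of μ₀ and x̄.
σ₀² = 30.23² = 913.8529, σ² = 28.63² = 819.6769. Prior precision 1/σ₀² = 1/913.8529; data precision n/σ² = 10/819.6769.
w = (n/σ²)/(1/σ₀² + n/σ²) = n·σ₀²/(σ² + n·σ₀²) = 10·913.8529/(819.6769 + 10·913.8529) = 9138.529/9958.2059 = 0.9177.

0.9177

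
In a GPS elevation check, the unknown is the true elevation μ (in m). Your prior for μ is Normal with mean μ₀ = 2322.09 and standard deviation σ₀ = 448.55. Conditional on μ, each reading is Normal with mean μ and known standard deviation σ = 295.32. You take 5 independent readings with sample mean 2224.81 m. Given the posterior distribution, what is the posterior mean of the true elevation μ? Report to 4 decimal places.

For Normal data with known variance σ², a Normal(μ₀, σ₀²) prior on μ is conjugate. Posterior precision = 1/σ₀² + n/σ²; posterior mean is the precision-weighted average of μ₀ and x̄.
n·x̄ = 5·2224.81 = 11124.05.
σ₀² = 448.55² = 201197.1025, σ² = 295.32² = 87213.9024; σ² + n·σ₀² = 87213.9024 + 5·201197.1025 = 1093199.4149.
Posterior mean = (μ₀/σ₀² + n·x̄/σ²)/(1/σ₀² + n/σ²) = (σ²·μ₀ + σ₀²·n·x̄)/(σ² + n·σ₀²) = (87213.9024·2322.09 + 201197.1025·11124.05)/1093199.4149 = 2440645158.689141/1093199.4149 = 2232.5709.

2232.5709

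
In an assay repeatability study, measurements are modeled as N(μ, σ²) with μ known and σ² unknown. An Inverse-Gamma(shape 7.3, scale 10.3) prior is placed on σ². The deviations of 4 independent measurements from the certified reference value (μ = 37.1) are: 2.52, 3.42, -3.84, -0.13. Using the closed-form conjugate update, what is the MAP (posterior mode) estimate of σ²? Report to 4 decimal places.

With known mean μ and an Inverse-Gamma(α, β) prior on σ², the Normal likelihood is conjugate: posterior is Inv-Gamma(α + n/2, β + Σ(xᵢ−μ)²/2).
Σ(xᵢ−μ)² = (2.52)² + (3.42)² + (-3.84)² + (-0.13)² = 32.8093.
Posterior: Inv-Gamma(7.3 + 4/2, 10.3 + 32.8093/2) = Inv-Gamma(9.30, 26.70465).
Mode = β/(α+1) = 26.70465/10.30 = 2.5927.

2.5927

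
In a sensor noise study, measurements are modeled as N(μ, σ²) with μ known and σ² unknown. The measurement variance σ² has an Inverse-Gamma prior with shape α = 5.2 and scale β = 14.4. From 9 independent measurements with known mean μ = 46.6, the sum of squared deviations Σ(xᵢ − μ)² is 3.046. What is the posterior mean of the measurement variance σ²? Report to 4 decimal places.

1.8302

With known mean μ and an Inverse-Gamma(α, β) prior on σ², the Normal likelihood is conjugate: posterior is Inv-Gamma(α + n/2, β + Σ(xᵢ−μ)²/2).
Posterior: Inv-Gamma(5.2 + 9/2, 14.4 + 3.046/2) = Inv-Gamma(9.70, 15.9230).
E[σ²|data] = β/(α−1) = 15.9230/8.70 = 1.8302.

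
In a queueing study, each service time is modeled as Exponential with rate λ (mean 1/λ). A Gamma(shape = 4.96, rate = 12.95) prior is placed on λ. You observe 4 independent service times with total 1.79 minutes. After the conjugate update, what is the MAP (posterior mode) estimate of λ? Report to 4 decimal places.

With a Gamma(shape α, rate β) prior on the exponential rate λ, the posterior after n observations with total T = Σxᵢ is Gamma(α+n, β+T).
Posterior: Gamma(4.96+4, 12.95+1.79) = Gamma(8.96, 14.74).
Mode = (α−1)/β = 0.5400.

0.5400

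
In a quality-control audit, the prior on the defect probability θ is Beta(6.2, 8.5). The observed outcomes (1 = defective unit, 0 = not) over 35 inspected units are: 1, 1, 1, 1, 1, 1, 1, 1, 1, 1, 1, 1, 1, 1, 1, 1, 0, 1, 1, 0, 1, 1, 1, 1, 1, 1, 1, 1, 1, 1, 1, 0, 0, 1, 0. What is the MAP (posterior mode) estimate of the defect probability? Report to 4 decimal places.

0.7379

The Beta prior is conjugate to a Binomial/Bernoulli likelihood; the update adds successes to α and failures to β.
Posterior: Beta(α+k, β+n−k) = Beta(6.2+30, 8.5+5) = Beta(36.2, 13.5).
Mode of Beta(a,b) for a,b>1 is (a−1)/(a+b−2) = 35.2/47.7 = 0.7379.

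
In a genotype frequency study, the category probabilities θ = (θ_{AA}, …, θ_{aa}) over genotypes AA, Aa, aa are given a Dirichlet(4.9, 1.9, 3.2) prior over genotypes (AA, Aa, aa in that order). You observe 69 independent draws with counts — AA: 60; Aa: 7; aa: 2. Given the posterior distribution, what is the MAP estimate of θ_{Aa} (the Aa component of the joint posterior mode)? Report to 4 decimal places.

The Dirichlet prior is conjugate to the Multinomial likelihood: each posterior αⱼ = prior αⱼ + observed count nⱼ.
Posterior concentration: (64.9, 8.9, 5.2), total = 79.0.
Joint mode component: (α_{Aa}−1)/(Σα−K) = 7.9/76.0 = 0.1039.

0.1039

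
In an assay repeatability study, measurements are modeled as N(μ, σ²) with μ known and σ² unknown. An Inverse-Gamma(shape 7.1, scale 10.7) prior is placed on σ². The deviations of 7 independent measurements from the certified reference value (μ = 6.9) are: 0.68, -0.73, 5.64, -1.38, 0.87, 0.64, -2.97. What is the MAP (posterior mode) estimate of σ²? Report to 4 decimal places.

2.8490

With known mean μ and an Inverse-Gamma(α, β) prior on σ², the Normal likelihood is conjugate: posterior is Inv-Gamma(α + n/2, β + Σ(xᵢ−μ)²/2).
Σ(xᵢ−μ)² = (0.68)² + (-0.73)² + (5.64)² + (-1.38)² + (0.87)² + (0.64)² + (-2.97)² = 44.6967.
Posterior: Inv-Gamma(7.1 + 7/2, 10.7 + 44.6967/2) = Inv-Gamma(10.60, 33.04835).
Mode = β/(α+1) = 33.04835/11.60 = 2.8490.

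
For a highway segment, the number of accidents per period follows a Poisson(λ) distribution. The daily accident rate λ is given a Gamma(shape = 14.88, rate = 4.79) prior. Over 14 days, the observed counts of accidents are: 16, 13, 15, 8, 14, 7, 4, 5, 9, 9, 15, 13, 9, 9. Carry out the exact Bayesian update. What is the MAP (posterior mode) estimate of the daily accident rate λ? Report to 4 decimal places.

With a Gamma(shape α, rate β) prior, the Poisson likelihood is conjugate: the posterior is Gamma(α + ΣXᵢ, β + n).
Sum of counts S = 146 over n = 14 days.
Posterior: Gamma(α+S, β+n) = Gamma(14.88+146, 4.79+14) = Gamma(160.88, 18.79).
Mode of Gamma(α,β) for α≥1 is (α−1)/β = 159.88/18.79 = 8.5088.

8.5088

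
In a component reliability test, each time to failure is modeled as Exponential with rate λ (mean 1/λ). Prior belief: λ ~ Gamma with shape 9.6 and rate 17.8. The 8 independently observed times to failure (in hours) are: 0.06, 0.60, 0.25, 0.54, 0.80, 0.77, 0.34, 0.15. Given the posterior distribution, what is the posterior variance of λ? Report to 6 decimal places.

With a Gamma(shape α, rate β) prior on the exponential rate λ, the posterior after n observations with total T = Σxᵢ is Gamma(α+n, β+T).
Sum of observations T = 3.51 hours; n = 8.
Posterior: Gamma(9.6+8, 17.8+3.51) = Gamma(17.6, 21.31).
Var = α/β² = 0.038757.

0.038757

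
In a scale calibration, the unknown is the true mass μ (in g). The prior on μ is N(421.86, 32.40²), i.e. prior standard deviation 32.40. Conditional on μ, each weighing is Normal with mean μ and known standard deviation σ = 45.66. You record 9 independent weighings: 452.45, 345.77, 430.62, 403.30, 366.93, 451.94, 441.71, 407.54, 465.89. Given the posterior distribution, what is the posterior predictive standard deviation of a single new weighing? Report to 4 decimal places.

47.6928

For Normal data with known variance σ², a Normal(μ₀, σ₀²) prior on μ is conjugate. Posterior precision = 1/σ₀² + n/σ²; posterior mean is the precision-weighted average of μ₀ and x̄.
σ₀² = 32.40² = 1049.76, σ² = 45.66² = 2084.8356; σ² + n·σ₀² = 2084.8356 + 9·1049.76 = 11532.6756.
Posterior precision = 1/σ₀² + n/σ² = 1/1049.76 + 9/2084.8356 = (σ² + n·σ₀²)/(σ₀²σ²) = 11532.6756/(1049.76·2084.8356); posterior variance σₙ² = σ₀²σ²/(σ² + n·σ₀²) = 1049.76·2084.8356/11532.6756 = 189.771836.
Predictive variance for one new observation = σₙ² + σ² = 1049.76·2084.8356/11532.6756 + 2084.8356 = σ²·(σ₀² + 11532.6756)/11532.6756 = 2084.8356·12582.4356/11532.6756 = 2274.607436; SD = √(2084.8356·12582.4356/11532.6756) = 47.6928.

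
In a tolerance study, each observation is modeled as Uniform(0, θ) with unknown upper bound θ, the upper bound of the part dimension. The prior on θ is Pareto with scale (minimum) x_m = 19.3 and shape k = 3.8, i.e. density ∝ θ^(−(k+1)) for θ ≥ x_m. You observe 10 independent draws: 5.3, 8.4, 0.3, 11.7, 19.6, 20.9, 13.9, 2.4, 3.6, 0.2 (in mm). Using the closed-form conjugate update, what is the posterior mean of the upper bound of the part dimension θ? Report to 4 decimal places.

A Pareto(scale x_m, shape k) prior on the upper bound θ of Uniform(0, θ) is conjugate: posterior is Pareto(max(x_m, max xᵢ), k + n).
Sample maximum = 20.9; prior scale x_m = 19.3 → posterior scale = max = 20.9.
Posterior shape = 3.8 + 10 = 13.8.
E[θ|data] = k·x_m/(k−1) = 13.8·20.9/12.8 = 22.5328.

22.5328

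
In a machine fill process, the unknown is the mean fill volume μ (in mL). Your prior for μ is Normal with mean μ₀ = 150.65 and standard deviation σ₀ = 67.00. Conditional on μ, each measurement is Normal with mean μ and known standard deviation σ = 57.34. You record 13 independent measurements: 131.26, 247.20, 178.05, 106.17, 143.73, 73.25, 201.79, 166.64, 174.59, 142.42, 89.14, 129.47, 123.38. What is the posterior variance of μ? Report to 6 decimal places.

For Normal data with known variance σ², a Normal(μ₀, σ₀²) prior on μ is conjugate. Posterior precision = 1/σ₀² + n/σ²; posterior mean is the precision-weighted average of μ₀ and x̄.
σ₀² = 67.00² = 4489, σ² = 57.34² = 3287.8756; σ² + n·σ₀² = 3287.8756 + 13·4489 = 61644.8756.
Posterior precision = 1/σ₀² + n/σ² = 1/4489 + 13/3287.8756 = (σ² + n·σ₀²)/(σ₀²σ²) = 61644.8756/(4489·3287.8756); posterior variance σₙ² = σ₀²σ²/(σ² + n·σ₀²) = 4489·3287.8756/61644.8756 = 239.424176.

239.424176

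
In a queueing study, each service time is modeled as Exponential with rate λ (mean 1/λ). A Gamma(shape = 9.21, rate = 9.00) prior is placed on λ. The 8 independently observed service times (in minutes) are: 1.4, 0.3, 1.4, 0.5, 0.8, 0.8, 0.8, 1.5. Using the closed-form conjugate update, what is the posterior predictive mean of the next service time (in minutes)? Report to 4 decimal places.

1.0179

With a Gamma(shape α, rate β) prior on the exponential rate λ, the posterior after n observations with total T = Σxᵢ is Gamma(α+n, β+T).
Sum of observations T = 7.5 minutes; n = 8.
Posterior: Gamma(9.21+8, 9.00+7.5) = Gamma(17.21, 16.50).
The predictive distribution for the next observation is Lomax; its mean is β/(α−1) = 16.50/16.21 = 1.0179.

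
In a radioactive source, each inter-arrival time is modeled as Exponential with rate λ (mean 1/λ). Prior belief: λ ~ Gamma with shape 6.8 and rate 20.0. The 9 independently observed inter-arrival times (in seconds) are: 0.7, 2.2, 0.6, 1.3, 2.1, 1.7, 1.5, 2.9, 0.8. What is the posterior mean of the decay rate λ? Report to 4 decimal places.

With a Gamma(shape α, rate β) prior on the exponential rate λ, the posterior after n observations with total T = Σxᵢ is Gamma(α+n, β+T).
Sum of observations T = 13.8 seconds; n = 9.
Posterior: Gamma(6.8+9, 20.0+13.8) = Gamma(15.8, 33.8).
Posterior mean of λ = α/β = 15.8/33.8 = 0.4675.

0.4675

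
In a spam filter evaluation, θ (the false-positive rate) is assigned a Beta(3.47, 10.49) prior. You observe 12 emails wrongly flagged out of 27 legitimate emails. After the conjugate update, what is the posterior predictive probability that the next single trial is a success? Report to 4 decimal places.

The Beta prior is conjugate to a Binomial/Bernoulli likelihood; the update adds successes to α and failures to β.
Posterior: Beta(α+k, β+n−k) = Beta(3.47+12, 10.49+15) = Beta(15.47, 25.49).
For a single future Bernoulli trial, P(success | data) = α/(α+β) = 0.3777.

0.3777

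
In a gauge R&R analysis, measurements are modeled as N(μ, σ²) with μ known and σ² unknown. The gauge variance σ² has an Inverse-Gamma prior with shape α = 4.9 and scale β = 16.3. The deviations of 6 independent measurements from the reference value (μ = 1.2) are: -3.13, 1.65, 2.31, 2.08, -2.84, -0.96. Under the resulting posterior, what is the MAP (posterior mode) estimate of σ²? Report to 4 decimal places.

3.5825

With known mean μ and an Inverse-Gamma(α, β) prior on σ², the Normal likelihood is conjugate: posterior is Inv-Gamma(α + n/2, β + Σ(xᵢ−μ)²/2).
Σ(xᵢ−μ)² = (-3.13)² + (1.65)² + (2.31)² + (2.08)² + (-2.84)² + (-0.96)² = 31.1691.
Posterior: Inv-Gamma(4.9 + 6/2, 16.3 + 31.1691/2) = Inv-Gamma(7.90, 31.88455).
Mode = β/(α+1) = 31.88455/8.90 = 3.5825.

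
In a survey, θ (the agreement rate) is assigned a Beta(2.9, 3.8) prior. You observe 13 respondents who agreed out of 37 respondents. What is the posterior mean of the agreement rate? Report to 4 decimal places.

0.3638

The Beta prior is conjugate to a Binomial/Bernoulli likelihood; the update adds successes to α and failures to β.
Posterior: Beta(α+k, β+n−k) = Beta(2.9+13, 3.8+24) = Beta(15.9, 27.8).
Posterior mean = α/(α+β) = 15.9/43.7 = 0.3638.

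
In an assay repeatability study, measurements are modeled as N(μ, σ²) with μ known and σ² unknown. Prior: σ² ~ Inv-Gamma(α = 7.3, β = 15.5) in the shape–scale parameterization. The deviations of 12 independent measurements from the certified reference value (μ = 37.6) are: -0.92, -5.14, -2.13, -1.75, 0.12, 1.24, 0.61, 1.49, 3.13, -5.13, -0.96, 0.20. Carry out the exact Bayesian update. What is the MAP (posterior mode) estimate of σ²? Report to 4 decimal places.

3.7442

With known mean μ and an Inverse-Gamma(α, β) prior on σ², the Normal likelihood is conjugate: posterior is Inv-Gamma(α + n/2, β + Σ(xᵢ−μ)²/2).
Σ(xᵢ−μ)² = (-0.92)² + (-5.14)² + (-2.13)² + (-1.75)² + (0.12)² + (1.24)² + (0.61)² + (1.49)² + (3.13)² + (-5.13)² + (-0.96)² + (0.20)² = 76.0850.
Posterior: Inv-Gamma(7.3 + 12/2, 15.5 + 76.0850/2) = Inv-Gamma(13.30, 53.54250).
Mode = β/(α+1) = 53.54250/14.30 = 3.7442.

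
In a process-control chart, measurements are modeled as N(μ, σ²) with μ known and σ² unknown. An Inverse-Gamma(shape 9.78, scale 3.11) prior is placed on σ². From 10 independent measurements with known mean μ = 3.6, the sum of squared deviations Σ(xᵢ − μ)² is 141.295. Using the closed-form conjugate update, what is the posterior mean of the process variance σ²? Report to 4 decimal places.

With known mean μ and an Inverse-Gamma(α, β) prior on σ², the Normal likelihood is conjugate: posterior is Inv-Gamma(α + n/2, β + Σ(xᵢ−μ)²/2).
Posterior: Inv-Gamma(9.78 + 10/2, 3.11 + 141.295/2) = Inv-Gamma(14.78, 73.7575).
E[σ²|data] = β/(α−1) = 73.7575/13.78 = 5.3525.

5.3525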